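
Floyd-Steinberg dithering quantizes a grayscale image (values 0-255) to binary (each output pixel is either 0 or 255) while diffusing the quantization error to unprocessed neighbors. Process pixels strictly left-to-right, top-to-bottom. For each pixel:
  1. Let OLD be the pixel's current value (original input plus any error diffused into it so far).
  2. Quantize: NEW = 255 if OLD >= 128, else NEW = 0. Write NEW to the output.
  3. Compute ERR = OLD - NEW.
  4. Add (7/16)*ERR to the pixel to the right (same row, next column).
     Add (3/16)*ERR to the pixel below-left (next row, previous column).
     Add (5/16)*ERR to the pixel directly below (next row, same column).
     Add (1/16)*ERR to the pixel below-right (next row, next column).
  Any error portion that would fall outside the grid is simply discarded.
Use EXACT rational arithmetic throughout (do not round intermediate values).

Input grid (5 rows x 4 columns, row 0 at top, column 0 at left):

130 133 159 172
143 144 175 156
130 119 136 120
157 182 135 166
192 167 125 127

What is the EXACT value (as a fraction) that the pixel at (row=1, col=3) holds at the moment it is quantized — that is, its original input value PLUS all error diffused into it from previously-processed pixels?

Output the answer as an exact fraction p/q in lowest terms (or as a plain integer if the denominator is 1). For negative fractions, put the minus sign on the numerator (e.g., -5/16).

Answer: 176855211/1048576

Derivation:
(0,0): OLD=130 → NEW=255, ERR=-125
(0,1): OLD=1253/16 → NEW=0, ERR=1253/16
(0,2): OLD=49475/256 → NEW=255, ERR=-15805/256
(0,3): OLD=593877/4096 → NEW=255, ERR=-450603/4096
(1,0): OLD=30367/256 → NEW=0, ERR=30367/256
(1,1): OLD=411609/2048 → NEW=255, ERR=-110631/2048
(1,2): OLD=7624525/65536 → NEW=0, ERR=7624525/65536
(1,3): OLD=176855211/1048576 → NEW=255, ERR=-90531669/1048576
Target (1,3): original=156, with diffused error = 176855211/1048576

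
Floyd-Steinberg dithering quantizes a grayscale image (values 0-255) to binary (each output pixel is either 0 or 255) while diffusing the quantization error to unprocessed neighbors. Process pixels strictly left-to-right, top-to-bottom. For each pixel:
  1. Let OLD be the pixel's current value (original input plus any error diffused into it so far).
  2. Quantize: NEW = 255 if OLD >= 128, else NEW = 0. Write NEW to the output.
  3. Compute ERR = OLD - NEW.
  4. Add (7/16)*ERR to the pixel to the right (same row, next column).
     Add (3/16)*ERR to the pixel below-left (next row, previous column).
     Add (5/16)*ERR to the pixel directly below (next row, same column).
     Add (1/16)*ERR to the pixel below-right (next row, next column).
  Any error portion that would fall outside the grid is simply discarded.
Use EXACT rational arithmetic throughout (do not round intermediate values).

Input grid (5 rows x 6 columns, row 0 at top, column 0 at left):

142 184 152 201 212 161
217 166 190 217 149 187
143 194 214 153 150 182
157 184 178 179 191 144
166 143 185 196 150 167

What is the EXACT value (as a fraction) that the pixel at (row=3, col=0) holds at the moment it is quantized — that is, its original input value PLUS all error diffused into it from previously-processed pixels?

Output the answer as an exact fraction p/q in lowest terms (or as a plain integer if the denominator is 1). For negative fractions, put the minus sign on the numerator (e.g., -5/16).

(0,0): OLD=142 → NEW=255, ERR=-113
(0,1): OLD=2153/16 → NEW=255, ERR=-1927/16
(0,2): OLD=25423/256 → NEW=0, ERR=25423/256
(0,3): OLD=1001257/4096 → NEW=255, ERR=-43223/4096
(0,4): OLD=13591071/65536 → NEW=255, ERR=-3120609/65536
(0,5): OLD=146976473/1048576 → NEW=255, ERR=-120410407/1048576
(1,0): OLD=40731/256 → NEW=255, ERR=-24549/256
(1,1): OLD=200637/2048 → NEW=0, ERR=200637/2048
(1,2): OLD=16671617/65536 → NEW=255, ERR=-40063/65536
(1,3): OLD=55237293/262144 → NEW=255, ERR=-11609427/262144
(1,4): OLD=1552796199/16777216 → NEW=0, ERR=1552796199/16777216
(1,5): OLD=50635295201/268435456 → NEW=255, ERR=-17815746079/268435456
(2,0): OLD=4305775/32768 → NEW=255, ERR=-4050065/32768
(2,1): OLD=172420021/1048576 → NEW=255, ERR=-94966859/1048576
(2,2): OLD=2885764191/16777216 → NEW=255, ERR=-1392425889/16777216
(2,3): OLD=16128379687/134217728 → NEW=0, ERR=16128379687/134217728
(2,4): OLD=928930814453/4294967296 → NEW=255, ERR=-166285846027/4294967296
(2,5): OLD=10315199984387/68719476736 → NEW=255, ERR=-7208266583293/68719476736
(3,0): OLD=1701111935/16777216 → NEW=0, ERR=1701111935/16777216
Target (3,0): original=157, with diffused error = 1701111935/16777216

Answer: 1701111935/16777216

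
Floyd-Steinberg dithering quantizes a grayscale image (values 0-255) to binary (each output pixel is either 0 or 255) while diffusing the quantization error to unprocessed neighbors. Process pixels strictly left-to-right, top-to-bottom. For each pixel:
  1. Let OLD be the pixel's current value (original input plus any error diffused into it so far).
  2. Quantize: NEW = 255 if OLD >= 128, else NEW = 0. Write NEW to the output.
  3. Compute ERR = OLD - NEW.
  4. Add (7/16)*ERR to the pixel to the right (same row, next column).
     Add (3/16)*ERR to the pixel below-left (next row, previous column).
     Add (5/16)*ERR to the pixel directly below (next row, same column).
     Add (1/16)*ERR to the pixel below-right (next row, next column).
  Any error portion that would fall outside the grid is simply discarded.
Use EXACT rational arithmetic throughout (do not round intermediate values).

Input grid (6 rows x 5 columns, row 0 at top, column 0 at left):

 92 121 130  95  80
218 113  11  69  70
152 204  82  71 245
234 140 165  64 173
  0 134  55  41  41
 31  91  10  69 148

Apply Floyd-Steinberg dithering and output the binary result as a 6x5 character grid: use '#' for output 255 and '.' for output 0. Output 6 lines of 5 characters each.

Answer: .#.#.
#....
##.##
#.#.#
.#...
....#

Derivation:
(0,0): OLD=92 → NEW=0, ERR=92
(0,1): OLD=645/4 → NEW=255, ERR=-375/4
(0,2): OLD=5695/64 → NEW=0, ERR=5695/64
(0,3): OLD=137145/1024 → NEW=255, ERR=-123975/1024
(0,4): OLD=442895/16384 → NEW=0, ERR=442895/16384
(1,0): OLD=14667/64 → NEW=255, ERR=-1653/64
(1,1): OLD=48557/512 → NEW=0, ERR=48557/512
(1,2): OLD=847697/16384 → NEW=0, ERR=847697/16384
(1,3): OLD=4222605/65536 → NEW=0, ERR=4222605/65536
(1,4): OLD=103882055/1048576 → NEW=0, ERR=103882055/1048576
(2,0): OLD=1324735/8192 → NEW=255, ERR=-764225/8192
(2,1): OLD=52667269/262144 → NEW=255, ERR=-14179451/262144
(2,2): OLD=388024975/4194304 → NEW=0, ERR=388024975/4194304
(2,3): OLD=10295732861/67108864 → NEW=255, ERR=-6817027459/67108864
(2,4): OLD=252913759787/1073741824 → NEW=255, ERR=-20890405333/1073741824
(3,0): OLD=816652783/4194304 → NEW=255, ERR=-252894737/4194304
(3,1): OLD=3631706723/33554432 → NEW=0, ERR=3631706723/33554432
(3,2): OLD=234972271249/1073741824 → NEW=255, ERR=-38831893871/1073741824
(3,3): OLD=39873668945/2147483648 → NEW=0, ERR=39873668945/2147483648
(3,4): OLD=5796301488261/34359738368 → NEW=255, ERR=-2965431795579/34359738368
(4,0): OLD=779330689/536870912 → NEW=0, ERR=779330689/536870912
(4,1): OLD=2712849441697/17179869184 → NEW=255, ERR=-1668017200223/17179869184
(4,2): OLD=3152014867535/274877906944 → NEW=0, ERR=3152014867535/274877906944
(4,3): OLD=146791831227937/4398046511104 → NEW=0, ERR=146791831227937/4398046511104
(4,4): OLD=2096446254708583/70368744177664 → NEW=0, ERR=2096446254708583/70368744177664
(5,0): OLD=3641856424835/274877906944 → NEW=0, ERR=3641856424835/274877906944
(5,1): OLD=151064456690921/2199023255552 → NEW=0, ERR=151064456690921/2199023255552
(5,2): OLD=3084114115279057/70368744177664 → NEW=0, ERR=3084114115279057/70368744177664
(5,3): OLD=29528873361886031/281474976710656 → NEW=0, ERR=29528873361886031/281474976710656
(5,4): OLD=924558460676795253/4503599627370496 → NEW=255, ERR=-223859444302681227/4503599627370496
Row 0: .#.#.
Row 1: #....
Row 2: ##.##
Row 3: #.#.#
Row 4: .#...
Row 5: ....#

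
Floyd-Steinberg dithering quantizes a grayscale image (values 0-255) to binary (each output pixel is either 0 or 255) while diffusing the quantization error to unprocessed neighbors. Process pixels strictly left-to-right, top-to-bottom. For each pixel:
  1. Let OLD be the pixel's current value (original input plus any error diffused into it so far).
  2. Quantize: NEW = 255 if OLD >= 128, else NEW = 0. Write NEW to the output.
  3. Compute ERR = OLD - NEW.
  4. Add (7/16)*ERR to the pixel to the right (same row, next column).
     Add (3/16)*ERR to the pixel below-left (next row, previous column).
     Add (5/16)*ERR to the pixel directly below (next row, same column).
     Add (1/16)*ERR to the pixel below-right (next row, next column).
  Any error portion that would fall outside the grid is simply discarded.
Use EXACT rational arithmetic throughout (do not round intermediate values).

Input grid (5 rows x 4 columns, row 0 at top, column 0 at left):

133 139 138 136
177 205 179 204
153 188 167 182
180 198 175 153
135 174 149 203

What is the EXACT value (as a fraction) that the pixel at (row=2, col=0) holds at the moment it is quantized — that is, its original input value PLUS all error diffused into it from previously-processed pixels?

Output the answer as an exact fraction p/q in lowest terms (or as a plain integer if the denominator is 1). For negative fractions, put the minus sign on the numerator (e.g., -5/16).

Answer: 1719259/16384

Derivation:
(0,0): OLD=133 → NEW=255, ERR=-122
(0,1): OLD=685/8 → NEW=0, ERR=685/8
(0,2): OLD=22459/128 → NEW=255, ERR=-10181/128
(0,3): OLD=207261/2048 → NEW=0, ERR=207261/2048
(1,0): OLD=19831/128 → NEW=255, ERR=-12809/128
(1,1): OLD=169409/1024 → NEW=255, ERR=-91711/1024
(1,2): OLD=4564181/32768 → NEW=255, ERR=-3791659/32768
(1,3): OLD=94387683/524288 → NEW=255, ERR=-39305757/524288
(2,0): OLD=1719259/16384 → NEW=0, ERR=1719259/16384
Target (2,0): original=153, with diffused error = 1719259/16384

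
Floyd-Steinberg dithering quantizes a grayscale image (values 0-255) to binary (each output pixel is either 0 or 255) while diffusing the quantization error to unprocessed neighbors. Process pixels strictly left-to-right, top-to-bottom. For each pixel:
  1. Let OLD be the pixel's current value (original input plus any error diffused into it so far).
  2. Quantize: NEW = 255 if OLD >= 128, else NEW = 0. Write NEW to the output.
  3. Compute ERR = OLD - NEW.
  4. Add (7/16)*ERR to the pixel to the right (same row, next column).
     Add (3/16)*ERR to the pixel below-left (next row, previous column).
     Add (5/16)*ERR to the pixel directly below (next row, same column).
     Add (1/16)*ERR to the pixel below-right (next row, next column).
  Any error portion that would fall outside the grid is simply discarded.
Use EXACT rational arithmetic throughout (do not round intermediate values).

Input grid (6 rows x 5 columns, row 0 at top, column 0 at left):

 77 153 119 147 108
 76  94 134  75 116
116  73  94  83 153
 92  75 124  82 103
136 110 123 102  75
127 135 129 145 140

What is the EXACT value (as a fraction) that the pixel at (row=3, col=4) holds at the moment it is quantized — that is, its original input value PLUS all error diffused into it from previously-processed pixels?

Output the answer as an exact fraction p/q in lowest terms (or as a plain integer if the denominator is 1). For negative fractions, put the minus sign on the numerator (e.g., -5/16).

Answer: 13800003380903/137438953472

Derivation:
(0,0): OLD=77 → NEW=0, ERR=77
(0,1): OLD=2987/16 → NEW=255, ERR=-1093/16
(0,2): OLD=22813/256 → NEW=0, ERR=22813/256
(0,3): OLD=761803/4096 → NEW=255, ERR=-282677/4096
(0,4): OLD=5099149/65536 → NEW=0, ERR=5099149/65536
(1,0): OLD=22337/256 → NEW=0, ERR=22337/256
(1,1): OLD=271047/2048 → NEW=255, ERR=-251193/2048
(1,2): OLD=5962323/65536 → NEW=0, ERR=5962323/65536
(1,3): OLD=29725719/262144 → NEW=0, ERR=29725719/262144
(1,4): OLD=778510949/4194304 → NEW=255, ERR=-291036571/4194304
(2,0): OLD=3940989/32768 → NEW=0, ERR=3940989/32768
(2,1): OLD=115134255/1048576 → NEW=0, ERR=115134255/1048576
(2,2): OLD=3088081741/16777216 → NEW=255, ERR=-1190108339/16777216
(2,3): OLD=21495530391/268435456 → NEW=0, ERR=21495530391/268435456
(2,4): OLD=744906142561/4294967296 → NEW=255, ERR=-350310517919/4294967296
(3,0): OLD=2519464877/16777216 → NEW=255, ERR=-1758725203/16777216
(3,1): OLD=7739892265/134217728 → NEW=0, ERR=7739892265/134217728
(3,2): OLD=639686729747/4294967296 → NEW=255, ERR=-455529930733/4294967296
(3,3): OLD=351291339995/8589934592 → NEW=0, ERR=351291339995/8589934592
(3,4): OLD=13800003380903/137438953472 → NEW=0, ERR=13800003380903/137438953472
Target (3,4): original=103, with diffused error = 13800003380903/137438953472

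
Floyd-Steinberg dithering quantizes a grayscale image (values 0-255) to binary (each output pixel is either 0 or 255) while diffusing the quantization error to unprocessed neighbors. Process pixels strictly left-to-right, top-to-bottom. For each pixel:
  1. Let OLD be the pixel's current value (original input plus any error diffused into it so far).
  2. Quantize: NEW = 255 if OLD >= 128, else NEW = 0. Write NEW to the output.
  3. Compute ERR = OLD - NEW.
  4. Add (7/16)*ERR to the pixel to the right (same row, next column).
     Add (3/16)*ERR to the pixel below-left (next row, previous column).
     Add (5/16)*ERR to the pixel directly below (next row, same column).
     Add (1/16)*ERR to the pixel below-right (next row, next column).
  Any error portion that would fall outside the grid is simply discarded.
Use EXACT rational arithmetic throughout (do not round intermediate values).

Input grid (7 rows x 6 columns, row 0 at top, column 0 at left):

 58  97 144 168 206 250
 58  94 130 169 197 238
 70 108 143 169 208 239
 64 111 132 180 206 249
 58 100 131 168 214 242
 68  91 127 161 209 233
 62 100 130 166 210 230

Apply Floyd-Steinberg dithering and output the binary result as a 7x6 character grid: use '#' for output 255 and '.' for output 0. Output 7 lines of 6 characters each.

(0,0): OLD=58 → NEW=0, ERR=58
(0,1): OLD=979/8 → NEW=0, ERR=979/8
(0,2): OLD=25285/128 → NEW=255, ERR=-7355/128
(0,3): OLD=292579/2048 → NEW=255, ERR=-229661/2048
(0,4): OLD=5142581/32768 → NEW=255, ERR=-3213259/32768
(0,5): OLD=108579187/524288 → NEW=255, ERR=-25114253/524288
(1,0): OLD=12681/128 → NEW=0, ERR=12681/128
(1,1): OLD=172479/1024 → NEW=255, ERR=-88641/1024
(1,2): OLD=1992107/32768 → NEW=0, ERR=1992107/32768
(1,3): OLD=18163471/131072 → NEW=255, ERR=-15259889/131072
(1,4): OLD=834082189/8388608 → NEW=0, ERR=834082189/8388608
(1,5): OLD=34950660043/134217728 → NEW=255, ERR=725139403/134217728
(2,0): OLD=1388197/16384 → NEW=0, ERR=1388197/16384
(2,1): OLD=71097959/524288 → NEW=255, ERR=-62595481/524288
(2,2): OLD=692268277/8388608 → NEW=0, ERR=692268277/8388608
(2,3): OLD=12828867725/67108864 → NEW=255, ERR=-4283892595/67108864
(2,4): OLD=439977969447/2147483648 → NEW=255, ERR=-107630360793/2147483648
(2,5): OLD=7730101137025/34359738368 → NEW=255, ERR=-1031632146815/34359738368
(3,0): OLD=571195989/8388608 → NEW=0, ERR=571195989/8388608
(3,1): OLD=8338231473/67108864 → NEW=0, ERR=8338231473/67108864
(3,2): OLD=103464186403/536870912 → NEW=255, ERR=-33437896157/536870912
(3,3): OLD=4417398595177/34359738368 → NEW=255, ERR=-4344334688663/34359738368
(3,4): OLD=34470338263881/274877906944 → NEW=0, ERR=34470338263881/274877906944
(3,5): OLD=1281363977057959/4398046511104 → NEW=255, ERR=159862116726439/4398046511104
(4,0): OLD=110139559771/1073741824 → NEW=0, ERR=110139559771/1073741824
(4,1): OLD=3028508064287/17179869184 → NEW=255, ERR=-1352358577633/17179869184
(4,2): OLD=33621035210413/549755813888 → NEW=0, ERR=33621035210413/549755813888
(4,3): OLD=1538125723029313/8796093022208 → NEW=255, ERR=-704877997633727/8796093022208
(4,4): OLD=30545953666885969/140737488355328 → NEW=255, ERR=-5342105863722671/140737488355328
(4,5): OLD=550767565733108631/2251799813685248 → NEW=255, ERR=-23441386756629609/2251799813685248
(5,0): OLD=23445786720973/274877906944 → NEW=0, ERR=23445786720973/274877906944
(5,1): OLD=1069562666927261/8796093022208 → NEW=0, ERR=1069562666927261/8796093022208
(5,2): OLD=12621620460900623/70368744177664 → NEW=255, ERR=-5322409304403697/70368744177664
(5,3): OLD=224216467353672725/2251799813685248 → NEW=0, ERR=224216467353672725/2251799813685248
(5,4): OLD=1052674056459655221/4503599627370496 → NEW=255, ERR=-95743848519821259/4503599627370496
(5,5): OLD=15713851215993038713/72057594037927936 → NEW=255, ERR=-2660835263678584967/72057594037927936
(6,0): OLD=15685738154167799/140737488355328 → NEW=0, ERR=15685738154167799/140737488355328
(6,1): OLD=400614948776596267/2251799813685248 → NEW=255, ERR=-173594003713141973/2251799813685248
(6,2): OLD=890864385640781875/9007199254740992 → NEW=0, ERR=890864385640781875/9007199254740992
(6,3): OLD=33387769785068401607/144115188075855872 → NEW=255, ERR=-3361603174274845753/144115188075855872
(6,4): OLD=443761636280343952807/2305843009213693952 → NEW=255, ERR=-144228331069148004953/2305843009213693952
(6,5): OLD=7001149463791635629361/36893488147419103232 → NEW=255, ERR=-2406690013800235694799/36893488147419103232
Row 0: ..####
Row 1: .#.#.#
Row 2: .#.###
Row 3: ..##.#
Row 4: .#.###
Row 5: ..#.##
Row 6: .#.###

Answer: ..####
.#.#.#
.#.###
..##.#
.#.###
..#.##
.#.###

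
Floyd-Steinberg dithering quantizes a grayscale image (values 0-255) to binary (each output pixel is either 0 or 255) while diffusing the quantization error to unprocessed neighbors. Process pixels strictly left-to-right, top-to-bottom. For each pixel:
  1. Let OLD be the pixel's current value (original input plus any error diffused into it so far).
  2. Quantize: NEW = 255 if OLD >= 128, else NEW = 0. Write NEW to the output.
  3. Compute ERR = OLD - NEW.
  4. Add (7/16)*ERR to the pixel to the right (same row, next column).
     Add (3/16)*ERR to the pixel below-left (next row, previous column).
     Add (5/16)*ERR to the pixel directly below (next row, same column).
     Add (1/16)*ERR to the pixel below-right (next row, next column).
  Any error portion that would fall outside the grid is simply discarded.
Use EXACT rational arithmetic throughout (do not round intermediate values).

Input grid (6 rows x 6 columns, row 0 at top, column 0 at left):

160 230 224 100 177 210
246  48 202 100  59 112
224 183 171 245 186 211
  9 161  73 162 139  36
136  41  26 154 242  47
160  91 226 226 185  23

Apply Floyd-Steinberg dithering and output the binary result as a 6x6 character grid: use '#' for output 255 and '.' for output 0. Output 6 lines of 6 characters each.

(0,0): OLD=160 → NEW=255, ERR=-95
(0,1): OLD=3015/16 → NEW=255, ERR=-1065/16
(0,2): OLD=49889/256 → NEW=255, ERR=-15391/256
(0,3): OLD=301863/4096 → NEW=0, ERR=301863/4096
(0,4): OLD=13712913/65536 → NEW=255, ERR=-2998767/65536
(0,5): OLD=199209591/1048576 → NEW=255, ERR=-68177289/1048576
(1,0): OLD=52181/256 → NEW=255, ERR=-13099/256
(1,1): OLD=-25389/2048 → NEW=0, ERR=-25389/2048
(1,2): OLD=12284495/65536 → NEW=255, ERR=-4427185/65536
(1,3): OLD=21269987/262144 → NEW=0, ERR=21269987/262144
(1,4): OLD=1218259081/16777216 → NEW=0, ERR=1218259081/16777216
(1,5): OLD=32370717167/268435456 → NEW=0, ERR=32370717167/268435456
(2,0): OLD=6739905/32768 → NEW=255, ERR=-1615935/32768
(2,1): OLD=148569179/1048576 → NEW=255, ERR=-118817701/1048576
(2,2): OLD=1925245905/16777216 → NEW=0, ERR=1925245905/16777216
(2,3): OLD=44285610889/134217728 → NEW=255, ERR=10060090249/134217728
(2,4): OLD=1156058525211/4294967296 → NEW=255, ERR=60841864731/4294967296
(2,5): OLD=17827234342509/68719476736 → NEW=255, ERR=303767774829/68719476736
(3,0): OLD=-464007759/16777216 → NEW=0, ERR=-464007759/16777216
(3,1): OLD=17706508509/134217728 → NEW=255, ERR=-16519012131/134217728
(3,2): OLD=66557331303/1073741824 → NEW=0, ERR=66557331303/1073741824
(3,3): OLD=15281163493429/68719476736 → NEW=255, ERR=-2242303074251/68719476736
(3,4): OLD=74032706725781/549755813888 → NEW=255, ERR=-66155025815659/549755813888
(3,5): OLD=-126487362231397/8796093022208 → NEW=0, ERR=-126487362231397/8796093022208
(4,0): OLD=223940429375/2147483648 → NEW=0, ERR=223940429375/2147483648
(4,1): OLD=1994762302899/34359738368 → NEW=0, ERR=1994762302899/34359738368
(4,2): OLD=62627677145897/1099511627776 → NEW=0, ERR=62627677145897/1099511627776
(4,3): OLD=2639430697281581/17592186044416 → NEW=255, ERR=-1846576744044499/17592186044416
(4,4): OLD=43273149264765181/281474976710656 → NEW=255, ERR=-28502969796452099/281474976710656
(4,5): OLD=-41960957263392309/4503599627370496 → NEW=0, ERR=-41960957263392309/4503599627370496
(5,0): OLD=111860451480777/549755813888 → NEW=255, ERR=-28327281060663/549755813888
(5,1): OLD=1826009494934105/17592186044416 → NEW=0, ERR=1826009494934105/17592186044416
(5,2): OLD=38443606719884771/140737488355328 → NEW=255, ERR=2555547189276131/140737488355328
(5,3): OLD=836388812872031345/4503599627370496 → NEW=255, ERR=-312029092107445135/4503599627370496
(5,4): OLD=1033450893785351953/9007199254740992 → NEW=0, ERR=1033450893785351953/9007199254740992
(5,5): OLD=9217100976121758469/144115188075855872 → NEW=0, ERR=9217100976121758469/144115188075855872
Row 0: ###.##
Row 1: #.#...
Row 2: ##.###
Row 3: .#.##.
Row 4: ...##.
Row 5: #.##..

Answer: ###.##
#.#...
##.###
.#.##.
...##.
#.##..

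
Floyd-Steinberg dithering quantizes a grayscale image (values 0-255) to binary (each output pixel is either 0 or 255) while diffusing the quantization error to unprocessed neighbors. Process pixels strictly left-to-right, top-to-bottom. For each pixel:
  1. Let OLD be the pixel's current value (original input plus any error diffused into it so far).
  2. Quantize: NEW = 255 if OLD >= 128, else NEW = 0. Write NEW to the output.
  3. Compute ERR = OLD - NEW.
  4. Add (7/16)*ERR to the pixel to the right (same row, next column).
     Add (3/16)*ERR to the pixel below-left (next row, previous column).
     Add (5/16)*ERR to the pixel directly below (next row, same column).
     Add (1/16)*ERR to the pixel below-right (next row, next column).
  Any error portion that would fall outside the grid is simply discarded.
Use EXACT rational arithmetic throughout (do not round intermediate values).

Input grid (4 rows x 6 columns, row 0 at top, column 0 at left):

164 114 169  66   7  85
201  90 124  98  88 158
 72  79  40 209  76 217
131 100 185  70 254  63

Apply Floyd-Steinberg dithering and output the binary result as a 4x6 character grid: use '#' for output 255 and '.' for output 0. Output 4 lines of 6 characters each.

(0,0): OLD=164 → NEW=255, ERR=-91
(0,1): OLD=1187/16 → NEW=0, ERR=1187/16
(0,2): OLD=51573/256 → NEW=255, ERR=-13707/256
(0,3): OLD=174387/4096 → NEW=0, ERR=174387/4096
(0,4): OLD=1679461/65536 → NEW=0, ERR=1679461/65536
(0,5): OLD=100885187/1048576 → NEW=0, ERR=100885187/1048576
(1,0): OLD=47737/256 → NEW=255, ERR=-17543/256
(1,1): OLD=138191/2048 → NEW=0, ERR=138191/2048
(1,2): OLD=9791611/65536 → NEW=255, ERR=-6920069/65536
(1,3): OLD=17450079/262144 → NEW=0, ERR=17450079/262144
(1,4): OLD=2446652733/16777216 → NEW=255, ERR=-1831537347/16777216
(1,5): OLD=38092797595/268435456 → NEW=255, ERR=-30358243685/268435456
(2,0): OLD=2072149/32768 → NEW=0, ERR=2072149/32768
(2,1): OLD=108706935/1048576 → NEW=0, ERR=108706935/1048576
(2,2): OLD=1158586405/16777216 → NEW=0, ERR=1158586405/16777216
(2,3): OLD=31265495357/134217728 → NEW=255, ERR=-2960025283/134217728
(2,4): OLD=65248322615/4294967296 → NEW=0, ERR=65248322615/4294967296
(2,5): OLD=12471331654385/68719476736 → NEW=255, ERR=-5052134913295/68719476736
(3,0): OLD=2855479941/16777216 → NEW=255, ERR=-1422710139/16777216
(3,1): OLD=15058914465/134217728 → NEW=0, ERR=15058914465/134217728
(3,2): OLD=277037372083/1073741824 → NEW=255, ERR=3233206963/1073741824
(3,3): OLD=4919632208729/68719476736 → NEW=0, ERR=4919632208729/68719476736
(3,4): OLD=151130653520313/549755813888 → NEW=255, ERR=10942920978873/549755813888
(3,5): OLD=437020696014135/8796093022208 → NEW=0, ERR=437020696014135/8796093022208
Row 0: #.#...
Row 1: #.#.##
Row 2: ...#.#
Row 3: #.#.#.

Answer: #.#...
#.#.##
...#.#
#.#.#.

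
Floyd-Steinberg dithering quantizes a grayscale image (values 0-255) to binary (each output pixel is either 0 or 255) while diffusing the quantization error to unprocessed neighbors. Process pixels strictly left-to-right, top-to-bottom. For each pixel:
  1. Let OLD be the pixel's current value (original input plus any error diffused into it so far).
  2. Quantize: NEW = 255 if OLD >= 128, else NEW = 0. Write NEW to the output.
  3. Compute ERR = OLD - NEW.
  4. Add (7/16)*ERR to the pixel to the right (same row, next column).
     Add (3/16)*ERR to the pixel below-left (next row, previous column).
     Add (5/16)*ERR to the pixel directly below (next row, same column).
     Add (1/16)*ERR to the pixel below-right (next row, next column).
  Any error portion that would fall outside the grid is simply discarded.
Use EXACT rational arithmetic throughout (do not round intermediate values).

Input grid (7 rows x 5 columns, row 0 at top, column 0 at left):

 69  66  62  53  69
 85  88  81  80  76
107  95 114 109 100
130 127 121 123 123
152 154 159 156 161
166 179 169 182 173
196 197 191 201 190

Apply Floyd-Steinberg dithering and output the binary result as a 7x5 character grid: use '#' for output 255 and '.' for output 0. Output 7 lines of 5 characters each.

Answer: .....
.#.#.
#.#.#
.#.#.
#.#.#
####.
#.###

Derivation:
(0,0): OLD=69 → NEW=0, ERR=69
(0,1): OLD=1539/16 → NEW=0, ERR=1539/16
(0,2): OLD=26645/256 → NEW=0, ERR=26645/256
(0,3): OLD=403603/4096 → NEW=0, ERR=403603/4096
(0,4): OLD=7347205/65536 → NEW=0, ERR=7347205/65536
(1,0): OLD=31897/256 → NEW=0, ERR=31897/256
(1,1): OLD=402223/2048 → NEW=255, ERR=-120017/2048
(1,2): OLD=7364571/65536 → NEW=0, ERR=7364571/65536
(1,3): OLD=49147263/262144 → NEW=255, ERR=-17699457/262144
(1,4): OLD=367645597/4194304 → NEW=0, ERR=367645597/4194304
(2,0): OLD=4422005/32768 → NEW=255, ERR=-3933835/32768
(2,1): OLD=55597655/1048576 → NEW=0, ERR=55597655/1048576
(2,2): OLD=2617109701/16777216 → NEW=255, ERR=-1661080379/16777216
(2,3): OLD=18265153151/268435456 → NEW=0, ERR=18265153151/268435456
(2,4): OLD=656875148729/4294967296 → NEW=255, ERR=-438341511751/4294967296
(3,0): OLD=1718417445/16777216 → NEW=0, ERR=1718417445/16777216
(3,1): OLD=21785336385/134217728 → NEW=255, ERR=-12440184255/134217728
(3,2): OLD=281670492059/4294967296 → NEW=0, ERR=281670492059/4294967296
(3,3): OLD=1268142527843/8589934592 → NEW=255, ERR=-922290793117/8589934592
(3,4): OLD=6650025508559/137438953472 → NEW=0, ERR=6650025508559/137438953472
(4,0): OLD=357833659531/2147483648 → NEW=255, ERR=-189774670709/2147483648
(4,1): OLD=7220450888715/68719476736 → NEW=0, ERR=7220450888715/68719476736
(4,2): OLD=219394791028741/1099511627776 → NEW=255, ERR=-60980674054139/1099511627776
(4,3): OLD=1958958455127563/17592186044416 → NEW=0, ERR=1958958455127563/17592186044416
(4,4): OLD=61397345217482701/281474976710656 → NEW=255, ERR=-10378773843734579/281474976710656
(5,0): OLD=173816335563521/1099511627776 → NEW=255, ERR=-106559129519359/1099511627776
(5,1): OLD=1350308406423363/8796093022208 → NEW=255, ERR=-892695314239677/8796093022208
(5,2): OLD=37918393533307995/281474976710656 → NEW=255, ERR=-33857725527909285/281474976710656
(5,3): OLD=173155088951801749/1125899906842624 → NEW=255, ERR=-113949387293067371/1125899906842624
(5,4): OLD=2236643095342384087/18014398509481984 → NEW=0, ERR=2236643095342384087/18014398509481984
(6,0): OLD=20644096594150897/140737488355328 → NEW=255, ERR=-15243962936457743/140737488355328
(6,1): OLD=402110081462547231/4503599627370496 → NEW=0, ERR=402110081462547231/4503599627370496
(6,2): OLD=12044700340841800517/72057594037927936 → NEW=255, ERR=-6329986138829823163/72057594037927936
(6,3): OLD=169135654929349753399/1152921504606846976 → NEW=255, ERR=-124859328745396225481/1152921504606846976
(6,4): OLD=3229907690708503148609/18446744073709551616 → NEW=255, ERR=-1474012048087432513471/18446744073709551616
Row 0: .....
Row 1: .#.#.
Row 2: #.#.#
Row 3: .#.#.
Row 4: #.#.#
Row 5: ####.
Row 6: #.###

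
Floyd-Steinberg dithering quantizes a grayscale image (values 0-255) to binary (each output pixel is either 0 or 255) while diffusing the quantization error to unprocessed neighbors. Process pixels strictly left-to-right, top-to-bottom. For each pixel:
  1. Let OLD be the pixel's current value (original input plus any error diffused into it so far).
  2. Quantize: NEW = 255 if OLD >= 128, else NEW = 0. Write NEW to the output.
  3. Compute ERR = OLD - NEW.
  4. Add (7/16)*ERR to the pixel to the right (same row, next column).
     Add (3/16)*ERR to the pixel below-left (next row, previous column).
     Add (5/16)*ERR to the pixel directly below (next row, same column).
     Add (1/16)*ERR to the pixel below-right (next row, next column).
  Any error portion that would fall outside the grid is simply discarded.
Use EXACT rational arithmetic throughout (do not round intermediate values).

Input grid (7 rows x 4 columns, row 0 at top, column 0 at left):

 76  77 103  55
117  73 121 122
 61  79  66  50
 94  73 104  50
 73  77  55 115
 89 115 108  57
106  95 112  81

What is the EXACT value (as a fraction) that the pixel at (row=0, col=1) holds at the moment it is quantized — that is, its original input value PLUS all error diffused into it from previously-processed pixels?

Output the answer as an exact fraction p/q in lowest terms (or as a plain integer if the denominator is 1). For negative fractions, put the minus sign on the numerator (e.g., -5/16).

(0,0): OLD=76 → NEW=0, ERR=76
(0,1): OLD=441/4 → NEW=0, ERR=441/4
Target (0,1): original=77, with diffused error = 441/4

Answer: 441/4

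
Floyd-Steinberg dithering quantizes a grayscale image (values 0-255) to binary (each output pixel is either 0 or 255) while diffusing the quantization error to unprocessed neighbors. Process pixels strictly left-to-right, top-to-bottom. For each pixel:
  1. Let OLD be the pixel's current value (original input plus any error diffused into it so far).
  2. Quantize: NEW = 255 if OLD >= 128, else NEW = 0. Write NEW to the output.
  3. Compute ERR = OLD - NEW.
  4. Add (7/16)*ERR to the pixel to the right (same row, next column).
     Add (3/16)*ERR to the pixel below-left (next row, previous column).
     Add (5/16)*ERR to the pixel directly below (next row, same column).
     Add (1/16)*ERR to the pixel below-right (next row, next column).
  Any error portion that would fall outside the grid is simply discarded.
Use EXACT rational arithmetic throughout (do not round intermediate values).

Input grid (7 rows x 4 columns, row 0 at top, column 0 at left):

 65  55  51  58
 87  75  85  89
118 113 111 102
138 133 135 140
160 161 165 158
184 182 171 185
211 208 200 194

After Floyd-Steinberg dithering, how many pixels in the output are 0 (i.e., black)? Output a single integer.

Answer: 13

Derivation:
(0,0): OLD=65 → NEW=0, ERR=65
(0,1): OLD=1335/16 → NEW=0, ERR=1335/16
(0,2): OLD=22401/256 → NEW=0, ERR=22401/256
(0,3): OLD=394375/4096 → NEW=0, ERR=394375/4096
(1,0): OLD=31477/256 → NEW=0, ERR=31477/256
(1,1): OLD=359091/2048 → NEW=255, ERR=-163149/2048
(1,2): OLD=6603439/65536 → NEW=0, ERR=6603439/65536
(1,3): OLD=176831993/1048576 → NEW=255, ERR=-90554887/1048576
(2,0): OLD=4636257/32768 → NEW=255, ERR=-3719583/32768
(2,1): OLD=68179515/1048576 → NEW=0, ERR=68179515/1048576
(2,2): OLD=314075719/2097152 → NEW=255, ERR=-220698041/2097152
(2,3): OLD=1183426955/33554432 → NEW=0, ERR=1183426955/33554432
(3,0): OLD=1924661073/16777216 → NEW=0, ERR=1924661073/16777216
(3,1): OLD=47427724879/268435456 → NEW=255, ERR=-21023316401/268435456
(3,2): OLD=337266826673/4294967296 → NEW=0, ERR=337266826673/4294967296
(3,3): OLD=12286998192983/68719476736 → NEW=255, ERR=-5236468374697/68719476736
(4,0): OLD=778097703997/4294967296 → NEW=255, ERR=-317118956483/4294967296
(4,1): OLD=4333325730871/34359738368 → NEW=0, ERR=4333325730871/34359738368
(4,2): OLD=247975950826327/1099511627776 → NEW=255, ERR=-32399514256553/1099511627776
(4,3): OLD=2220191632874385/17592186044416 → NEW=0, ERR=2220191632874385/17592186044416
(5,0): OLD=101470288688685/549755813888 → NEW=255, ERR=-38717443852755/549755813888
(5,1): OLD=3174684767455195/17592186044416 → NEW=255, ERR=-1311322673870885/17592186044416
(5,2): OLD=1413757463522839/8796093022208 → NEW=255, ERR=-829246257140201/8796093022208
(5,3): OLD=51045989027775623/281474976710656 → NEW=255, ERR=-20730130033441657/281474976710656
(6,0): OLD=49262461047894961/281474976710656 → NEW=255, ERR=-22513658013322319/281474976710656
(6,1): OLD=574816330552066279/4503599627370496 → NEW=0, ERR=574816330552066279/4503599627370496
(6,2): OLD=14981617857054990497/72057594037927936 → NEW=255, ERR=-3393068622616633183/72057594037927936
(6,3): OLD=166587539754114033511/1152921504606846976 → NEW=255, ERR=-127407443920631945369/1152921504606846976
Output grid:
  Row 0: ....  (4 black, running=4)
  Row 1: .#.#  (2 black, running=6)
  Row 2: #.#.  (2 black, running=8)
  Row 3: .#.#  (2 black, running=10)
  Row 4: #.#.  (2 black, running=12)
  Row 5: ####  (0 black, running=12)
  Row 6: #.##  (1 black, running=13)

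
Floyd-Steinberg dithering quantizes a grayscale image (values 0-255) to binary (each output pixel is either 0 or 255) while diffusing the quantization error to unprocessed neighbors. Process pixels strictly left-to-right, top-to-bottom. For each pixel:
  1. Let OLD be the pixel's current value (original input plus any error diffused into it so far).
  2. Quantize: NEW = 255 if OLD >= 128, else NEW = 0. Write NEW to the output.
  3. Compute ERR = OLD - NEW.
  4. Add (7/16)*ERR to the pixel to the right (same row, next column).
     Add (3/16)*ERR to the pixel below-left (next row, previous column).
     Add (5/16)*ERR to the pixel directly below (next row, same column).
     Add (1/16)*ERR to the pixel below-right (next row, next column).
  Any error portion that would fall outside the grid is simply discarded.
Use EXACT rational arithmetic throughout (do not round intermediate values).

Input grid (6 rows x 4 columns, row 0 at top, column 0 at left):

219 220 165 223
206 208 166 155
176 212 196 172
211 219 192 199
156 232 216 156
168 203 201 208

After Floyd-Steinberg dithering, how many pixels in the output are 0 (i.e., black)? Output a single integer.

Answer: 5

Derivation:
(0,0): OLD=219 → NEW=255, ERR=-36
(0,1): OLD=817/4 → NEW=255, ERR=-203/4
(0,2): OLD=9139/64 → NEW=255, ERR=-7181/64
(0,3): OLD=178085/1024 → NEW=255, ERR=-83035/1024
(1,0): OLD=11855/64 → NEW=255, ERR=-4465/64
(1,1): OLD=70825/512 → NEW=255, ERR=-59735/512
(1,2): OLD=1007901/16384 → NEW=0, ERR=1007901/16384
(1,3): OLD=39206491/262144 → NEW=255, ERR=-27640229/262144
(2,0): OLD=1083987/8192 → NEW=255, ERR=-1004973/8192
(2,1): OLD=33827969/262144 → NEW=255, ERR=-33018751/262144
(2,2): OLD=69759925/524288 → NEW=255, ERR=-63933515/524288
(2,3): OLD=751156513/8388608 → NEW=0, ERR=751156513/8388608
(3,0): OLD=625146211/4194304 → NEW=255, ERR=-444401309/4194304
(3,1): OLD=6895581437/67108864 → NEW=0, ERR=6895581437/67108864
(3,2): OLD=223085006723/1073741824 → NEW=255, ERR=-50719158397/1073741824
(3,3): OLD=3413564188437/17179869184 → NEW=255, ERR=-967302453483/17179869184
(4,0): OLD=152638364135/1073741824 → NEW=255, ERR=-121165800985/1073741824
(4,1): OLD=1711645674229/8589934592 → NEW=255, ERR=-478787646731/8589934592
(4,2): OLD=47476429661333/274877906944 → NEW=255, ERR=-22617436609387/274877906944
(4,3): OLD=437404898638243/4398046511104 → NEW=0, ERR=437404898638243/4398046511104
(5,0): OLD=16806749203703/137438953472 → NEW=0, ERR=16806749203703/137438953472
(5,1): OLD=952621152248673/4398046511104 → NEW=255, ERR=-168880708082847/4398046511104
(5,2): OLD=381863534849001/2199023255552 → NEW=255, ERR=-178887395316759/2199023255552
(5,3): OLD=13957420761960509/70368744177664 → NEW=255, ERR=-3986609003343811/70368744177664
Output grid:
  Row 0: ####  (0 black, running=0)
  Row 1: ##.#  (1 black, running=1)
  Row 2: ###.  (1 black, running=2)
  Row 3: #.##  (1 black, running=3)
  Row 4: ###.  (1 black, running=4)
  Row 5: .###  (1 black, running=5)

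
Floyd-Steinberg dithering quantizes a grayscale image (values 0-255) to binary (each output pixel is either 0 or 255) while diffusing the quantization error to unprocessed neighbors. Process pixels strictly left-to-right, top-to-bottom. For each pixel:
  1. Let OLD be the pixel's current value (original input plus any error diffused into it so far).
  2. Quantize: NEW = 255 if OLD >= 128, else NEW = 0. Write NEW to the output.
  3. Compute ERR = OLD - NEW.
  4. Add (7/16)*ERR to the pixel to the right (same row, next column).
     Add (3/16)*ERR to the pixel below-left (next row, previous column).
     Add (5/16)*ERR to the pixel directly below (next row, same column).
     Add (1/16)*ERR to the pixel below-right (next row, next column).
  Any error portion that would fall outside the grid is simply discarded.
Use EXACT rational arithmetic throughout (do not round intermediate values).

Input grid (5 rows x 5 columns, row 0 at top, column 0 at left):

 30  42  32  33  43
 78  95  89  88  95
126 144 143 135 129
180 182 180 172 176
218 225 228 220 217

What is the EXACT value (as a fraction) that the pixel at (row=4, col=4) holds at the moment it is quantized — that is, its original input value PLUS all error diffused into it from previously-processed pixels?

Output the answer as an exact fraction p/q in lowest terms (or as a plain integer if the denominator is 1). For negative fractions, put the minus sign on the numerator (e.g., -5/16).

(0,0): OLD=30 → NEW=0, ERR=30
(0,1): OLD=441/8 → NEW=0, ERR=441/8
(0,2): OLD=7183/128 → NEW=0, ERR=7183/128
(0,3): OLD=117865/2048 → NEW=0, ERR=117865/2048
(0,4): OLD=2234079/32768 → NEW=0, ERR=2234079/32768
(1,0): OLD=12507/128 → NEW=0, ERR=12507/128
(1,1): OLD=171389/1024 → NEW=255, ERR=-89731/1024
(1,2): OLD=2701249/32768 → NEW=0, ERR=2701249/32768
(1,3): OLD=20754093/131072 → NEW=255, ERR=-12669267/131072
(1,4): OLD=162769511/2097152 → NEW=0, ERR=162769511/2097152
(2,0): OLD=2295471/16384 → NEW=255, ERR=-1882449/16384
(2,1): OLD=46091765/524288 → NEW=0, ERR=46091765/524288
(2,2): OLD=1540339743/8388608 → NEW=255, ERR=-598755297/8388608
(2,3): OLD=12518694637/134217728 → NEW=0, ERR=12518694637/134217728
(2,4): OLD=403769167163/2147483648 → NEW=255, ERR=-143839163077/2147483648
(3,0): OLD=1347032895/8388608 → NEW=255, ERR=-792062145/8388608
(3,1): OLD=9905226451/67108864 → NEW=255, ERR=-7207533869/67108864
(3,2): OLD=287096734465/2147483648 → NEW=255, ERR=-260511595775/2147483648
(3,3): OLD=562873819321/4294967296 → NEW=255, ERR=-532342841159/4294967296
(3,4): OLD=7330434615037/68719476736 → NEW=0, ERR=7330434615037/68719476736
(4,0): OLD=180770630225/1073741824 → NEW=255, ERR=-93033534895/1073741824
(4,1): OLD=4290963528785/34359738368 → NEW=0, ERR=4290963528785/34359738368
(4,2): OLD=118073657077215/549755813888 → NEW=255, ERR=-22114075464225/549755813888
(4,3): OLD=1548881980536913/8796093022208 → NEW=255, ERR=-694121740126127/8796093022208
(4,4): OLD=29282422807153335/140737488355328 → NEW=255, ERR=-6605636723455305/140737488355328
Target (4,4): original=217, with diffused error = 29282422807153335/140737488355328

Answer: 29282422807153335/140737488355328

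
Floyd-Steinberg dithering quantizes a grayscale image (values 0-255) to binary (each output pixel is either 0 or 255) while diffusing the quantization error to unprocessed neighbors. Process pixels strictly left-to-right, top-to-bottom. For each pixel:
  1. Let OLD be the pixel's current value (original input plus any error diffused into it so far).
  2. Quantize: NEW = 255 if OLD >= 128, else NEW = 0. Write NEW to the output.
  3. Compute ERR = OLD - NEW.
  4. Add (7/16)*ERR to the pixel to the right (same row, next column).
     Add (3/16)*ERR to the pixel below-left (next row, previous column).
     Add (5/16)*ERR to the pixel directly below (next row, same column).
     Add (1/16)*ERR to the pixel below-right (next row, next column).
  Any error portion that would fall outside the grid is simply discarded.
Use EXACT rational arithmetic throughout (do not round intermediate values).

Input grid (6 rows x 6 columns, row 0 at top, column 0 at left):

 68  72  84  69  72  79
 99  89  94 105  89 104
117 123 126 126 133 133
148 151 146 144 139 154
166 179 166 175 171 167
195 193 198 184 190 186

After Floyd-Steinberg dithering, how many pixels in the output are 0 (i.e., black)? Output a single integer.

(0,0): OLD=68 → NEW=0, ERR=68
(0,1): OLD=407/4 → NEW=0, ERR=407/4
(0,2): OLD=8225/64 → NEW=255, ERR=-8095/64
(0,3): OLD=13991/1024 → NEW=0, ERR=13991/1024
(0,4): OLD=1277585/16384 → NEW=0, ERR=1277585/16384
(0,5): OLD=29652471/262144 → NEW=0, ERR=29652471/262144
(1,0): OLD=8917/64 → NEW=255, ERR=-7403/64
(1,1): OLD=25971/512 → NEW=0, ERR=25971/512
(1,2): OLD=1402255/16384 → NEW=0, ERR=1402255/16384
(1,3): OLD=10055155/65536 → NEW=255, ERR=-6656525/65536
(1,4): OLD=381656265/4194304 → NEW=0, ERR=381656265/4194304
(1,5): OLD=12350175151/67108864 → NEW=255, ERR=-4762585169/67108864
(2,0): OLD=740257/8192 → NEW=0, ERR=740257/8192
(2,1): OLD=49074267/262144 → NEW=255, ERR=-17772453/262144
(2,2): OLD=449674385/4194304 → NEW=0, ERR=449674385/4194304
(2,3): OLD=5488647817/33554432 → NEW=255, ERR=-3067732343/33554432
(2,4): OLD=109287873883/1073741824 → NEW=0, ERR=109287873883/1073741824
(2,5): OLD=2766634908973/17179869184 → NEW=255, ERR=-1614231732947/17179869184
(3,0): OLD=685880753/4194304 → NEW=255, ERR=-383666767/4194304
(3,1): OLD=3877004797/33554432 → NEW=0, ERR=3877004797/33554432
(3,2): OLD=56015545559/268435456 → NEW=255, ERR=-12435495721/268435456
(3,3): OLD=2077850371637/17179869184 → NEW=0, ERR=2077850371637/17179869184
(3,4): OLD=27541318709429/137438953472 → NEW=255, ERR=-7505614425931/137438953472
(3,5): OLD=235529858912635/2199023255552 → NEW=0, ERR=235529858912635/2199023255552
(4,0): OLD=85404915103/536870912 → NEW=255, ERR=-51497167457/536870912
(4,1): OLD=1363556183027/8589934592 → NEW=255, ERR=-826877137933/8589934592
(4,2): OLD=38292671561897/274877906944 → NEW=255, ERR=-31801194708823/274877906944
(4,3): OLD=655510172038509/4398046511104 → NEW=255, ERR=-465991688293011/4398046511104
(4,4): OLD=9515323976795389/70368744177664 → NEW=255, ERR=-8428705788508931/70368744177664
(4,5): OLD=162866246763100619/1125899906842624 → NEW=255, ERR=-124238229481768501/1125899906842624
(5,0): OLD=20200191116681/137438953472 → NEW=255, ERR=-14846742018679/137438953472
(5,1): OLD=386898112447833/4398046511104 → NEW=0, ERR=386898112447833/4398046511104
(5,2): OLD=6137933199052867/35184372088832 → NEW=255, ERR=-2834081683599293/35184372088832
(5,3): OLD=96781881014226353/1125899906842624 → NEW=0, ERR=96781881014226353/1125899906842624
(5,4): OLD=366737982521516329/2251799813685248 → NEW=255, ERR=-207470969968221911/2251799813685248
(5,5): OLD=3736958575699773869/36028797018963968 → NEW=0, ERR=3736958575699773869/36028797018963968
Output grid:
  Row 0: ..#...  (5 black, running=5)
  Row 1: #..#.#  (3 black, running=8)
  Row 2: .#.#.#  (3 black, running=11)
  Row 3: #.#.#.  (3 black, running=14)
  Row 4: ######  (0 black, running=14)
  Row 5: #.#.#.  (3 black, running=17)

Answer: 17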